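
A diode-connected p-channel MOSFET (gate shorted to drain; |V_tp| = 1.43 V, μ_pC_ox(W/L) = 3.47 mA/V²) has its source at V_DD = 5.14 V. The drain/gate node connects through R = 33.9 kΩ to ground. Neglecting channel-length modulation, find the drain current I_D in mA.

I_D = 0.102 mA

With gate tied to drain, V_SG = V_SD ≥ V_SG − |V_tp|, so the device is in saturation.
KCL at the drain: ½ k_p (V_SG − |V_tp|)² = (V_DD − V_SG)/R.
Let x = V_SG − 1.43. Then 58.8 x² + x − 3.71 = 0, giving x = 0.243 V (positive root), so V_SG = 1.67 V.
I_D = (V_DD − V_SG)/R = (5.14 − 1.67) / 33.9 = 0.102 mA.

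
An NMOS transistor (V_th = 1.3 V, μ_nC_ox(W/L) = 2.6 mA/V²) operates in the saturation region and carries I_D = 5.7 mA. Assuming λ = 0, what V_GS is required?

V_GS = 3.39 V

In saturation I_D = ½ k_n (V_GS − V_th)², so V_GS − V_th = √(2 I_D / k_n) = √(2 × 5.7 / 2.6) = 2.09 V.
V_GS = 1.3 + 2.09 = 3.39 V.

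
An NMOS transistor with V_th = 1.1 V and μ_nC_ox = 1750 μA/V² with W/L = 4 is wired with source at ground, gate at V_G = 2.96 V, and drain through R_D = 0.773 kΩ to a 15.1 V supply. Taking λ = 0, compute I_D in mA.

I_D = 12.1 mA

V_GS = V_G = 2.96 V, so V_ov = 2.96 − 1.1 = 1.86 V.
k_n = μ_nC_ox · (W/L) = 7 mA/V².
Assume saturation: I_D = ½ k_n V_ov² = 0.5 × 7 × 1.86² = 12.1 mA, giving V_DS = V_DD − I_D R_D = 15.1 − 12.1 × 0.773 = 5.74 V.
V_DS = 5.74 V ≥ V_ov = 1.86 V, confirming saturation.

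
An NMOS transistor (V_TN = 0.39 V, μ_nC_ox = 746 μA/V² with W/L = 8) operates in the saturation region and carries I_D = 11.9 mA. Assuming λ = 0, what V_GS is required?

k_n = μ_nC_ox · (W/L) = 5.968 mA/V².
In saturation I_D = ½ k_n (V_GS − V_TN)², so V_GS − V_TN = √(2 I_D / k_n) = √(2 × 11.9 / 5.968) = 2 V.
V_GS = 0.39 + 2 = 2.39 V.

V_GS = 2.39 V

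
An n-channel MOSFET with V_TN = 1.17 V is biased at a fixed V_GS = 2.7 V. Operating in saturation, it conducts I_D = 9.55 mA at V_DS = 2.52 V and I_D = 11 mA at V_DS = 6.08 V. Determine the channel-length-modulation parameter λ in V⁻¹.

With V_GS fixed, I_D ∝ (1 + λ V_DS) in saturation, so I_D2/I_D1 = (1 + λ V_DS2)/(1 + λ V_DS1).
11/9.55 = 1.152 = (1 + 6.08 λ)/(1 + 2.52 λ).
Solving: λ (I_D1 V_DS2 − I_D2 V_DS1) = I_D2 − I_D1, so λ = (11 − 9.55) / (9.55 × 6.08 − 11 × 2.52) = 1.45 / 30.3 = 0.0478 V⁻¹.

λ = 0.0478 V⁻¹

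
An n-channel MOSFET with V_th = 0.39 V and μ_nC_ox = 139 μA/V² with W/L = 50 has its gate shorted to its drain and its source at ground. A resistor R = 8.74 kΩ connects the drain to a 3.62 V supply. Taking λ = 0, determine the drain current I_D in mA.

I_D = 0.334 mA

With gate tied to drain, V_GS = V_DS ≥ V_GS − V_th, so the device is in saturation.
k_n = μ_nC_ox · (W/L) = 6.95 mA/V².
KCL at the drain: ½ k_n (V_GS − V_th)² = (V_DD − V_GS)/R.
Let x = V_GS − 0.39. Then 30.4 x² + x − 3.23 = 0, giving x = 0.31 V (positive root), so V_GS = 0.7 V.
I_D = (V_DD − V_GS)/R = (3.62 − 0.7) / 8.74 = 0.334 mA.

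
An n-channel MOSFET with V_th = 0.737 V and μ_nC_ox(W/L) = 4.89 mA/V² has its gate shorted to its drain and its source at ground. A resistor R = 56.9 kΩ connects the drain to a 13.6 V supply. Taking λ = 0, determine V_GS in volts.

With gate tied to drain, V_GS = V_DS ≥ V_GS − V_th, so the device is in saturation.
KCL at the drain: ½ k_n (V_GS − V_th)² = (V_DD − V_GS)/R.
Let x = V_GS − 0.737. Then 139 x² + x − 12.86 = 0, giving x = 0.3 V (positive root), so V_GS = 1.04 V.
I_D = (V_DD − V_GS)/R = (13.6 − 1.04) / 56.9 = 0.221 mA.

V_GS = 1.04 V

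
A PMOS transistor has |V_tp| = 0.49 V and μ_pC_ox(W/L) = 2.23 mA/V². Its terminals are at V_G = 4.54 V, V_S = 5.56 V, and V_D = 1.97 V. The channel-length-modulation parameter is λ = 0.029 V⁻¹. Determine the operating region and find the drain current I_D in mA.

Saturation; I_D = 0.346 mA

V_SG = V_S − V_G = 5.56 − 4.54 = 1.02 V; V_SD = V_S − V_D = 5.56 − 1.97 = 3.59 V.
V_ov = V_SG − |V_tp| = 1.02 − 0.49 = 0.53 V.
Since V_SD = 3.59 V ≥ V_ov = 0.53 V, the device is in saturation.
I_D = ½ k_p V_ov² (1 + λ V_SD) = 0.5 × 2.23 × 0.53² × (1 + 0.029 × 3.59) = 0.346 mA.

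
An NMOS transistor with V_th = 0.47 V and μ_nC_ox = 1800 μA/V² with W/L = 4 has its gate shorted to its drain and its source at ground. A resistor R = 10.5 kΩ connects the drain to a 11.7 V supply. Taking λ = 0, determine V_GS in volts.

V_GS = 1.00 V

With gate tied to drain, V_GS = V_DS ≥ V_GS − V_th, so the device is in saturation.
k_n = μ_nC_ox · (W/L) = 7.2 mA/V².
KCL at the drain: ½ k_n (V_GS − V_th)² = (V_DD − V_GS)/R.
Let x = V_GS − 0.47. Then 37.8 x² + x − 11.23 = 0, giving x = 0.532 V (positive root), so V_GS = 1 V.
I_D = (V_DD − V_GS)/R = (11.7 − 1) / 10.5 = 1.02 mA.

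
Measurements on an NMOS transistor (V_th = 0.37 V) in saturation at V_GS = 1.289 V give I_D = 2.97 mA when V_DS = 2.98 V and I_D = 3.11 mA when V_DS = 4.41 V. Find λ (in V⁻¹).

With V_GS fixed, I_D ∝ (1 + λ V_DS) in saturation, so I_D2/I_D1 = (1 + λ V_DS2)/(1 + λ V_DS1).
3.11/2.97 = 1.047 = (1 + 4.41 λ)/(1 + 2.98 λ).
Solving: λ (I_D1 V_DS2 − I_D2 V_DS1) = I_D2 − I_D1, so λ = (3.11 − 2.97) / (2.97 × 4.41 − 3.11 × 2.98) = 0.14 / 3.83 = 0.0366 V⁻¹.

λ = 0.0366 V⁻¹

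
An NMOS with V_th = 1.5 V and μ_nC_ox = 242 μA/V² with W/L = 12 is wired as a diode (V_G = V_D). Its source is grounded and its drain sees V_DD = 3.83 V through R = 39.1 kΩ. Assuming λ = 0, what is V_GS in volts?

With gate tied to drain, V_GS = V_DS ≥ V_GS − V_th, so the device is in saturation.
k_n = μ_nC_ox · (W/L) = 2.904 mA/V².
KCL at the drain: ½ k_n (V_GS − V_th)² = (V_DD − V_GS)/R.
Let x = V_GS − 1.5. Then 56.8 x² + x − 2.33 = 0, giving x = 0.194 V (positive root), so V_GS = 1.69 V.
I_D = (V_DD − V_GS)/R = (3.83 − 1.69) / 39.1 = 0.0546 mA.

V_GS = 1.69 V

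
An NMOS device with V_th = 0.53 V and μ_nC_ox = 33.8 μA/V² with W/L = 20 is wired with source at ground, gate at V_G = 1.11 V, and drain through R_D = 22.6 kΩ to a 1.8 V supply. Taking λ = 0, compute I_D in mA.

V_GS = V_G = 1.11 V, so V_ov = 1.11 − 0.53 = 0.58 V.
k_n = μ_nC_ox · (W/L) = 0.676 mA/V².
Assume saturation: I_D = ½ k_n V_ov² = 0.5 × 0.676 × 0.58² = 0.114 mA, giving V_DS = V_DD − I_D R_D = 1.8 − 0.114 × 22.6 = -0.77 V.
But -0.77 V < V_ov = 0.58 V, so the device is actually in triode.
In triode I_D = k_n[V_ov V_DS − ½ V_DS²] and I_D = (V_DD − V_DS)/R_D. Equating: 7.64 V_DS² − 9.861 V_DS + 1.8 = 0, giving V_DS = 0.22 V (the root below V_ov).
I_D = (1.8 − 0.22) / 22.6 = 0.0699 mA.

I_D = 0.0699 mA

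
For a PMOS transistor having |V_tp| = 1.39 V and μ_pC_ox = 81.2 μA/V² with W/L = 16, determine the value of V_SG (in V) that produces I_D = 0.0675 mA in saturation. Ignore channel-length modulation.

V_SG = 1.71 V

k_p = μ_pC_ox · (W/L) = 1.299 mA/V².
In saturation I_D = ½ k_p (V_SG − |V_tp|)², so V_SG − |V_tp| = √(2 I_D / k_p) = √(2 × 0.0675 / 1.299) = 0.322 V.
V_SG = 1.39 + 0.322 = 1.71 V.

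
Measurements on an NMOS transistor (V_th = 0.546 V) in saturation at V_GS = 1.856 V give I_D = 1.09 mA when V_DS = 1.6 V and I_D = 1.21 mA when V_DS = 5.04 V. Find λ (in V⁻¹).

With V_GS fixed, I_D ∝ (1 + λ V_DS) in saturation, so I_D2/I_D1 = (1 + λ V_DS2)/(1 + λ V_DS1).
1.21/1.09 = 1.11 = (1 + 5.04 λ)/(1 + 1.6 λ).
Solving: λ (I_D1 V_DS2 − I_D2 V_DS1) = I_D2 − I_D1, so λ = (1.21 − 1.09) / (1.09 × 5.04 − 1.21 × 1.6) = 0.12 / 3.56 = 0.0337 V⁻¹.

λ = 0.0337 V⁻¹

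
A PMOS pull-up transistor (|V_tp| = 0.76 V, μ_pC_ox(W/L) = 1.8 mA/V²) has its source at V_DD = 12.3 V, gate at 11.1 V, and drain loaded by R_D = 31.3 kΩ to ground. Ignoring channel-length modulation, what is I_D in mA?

I_D = 0.174 mA

V_SG = V_DD − V_G = 12.3 − 11.1 = 1.2 V, so V_ov = 1.2 − 0.76 = 0.44 V.
Assume saturation: I_D = ½ k_p V_ov² = 0.5 × 1.8 × 0.44² = 0.174 mA, giving V_SD = V_DD − I_D R_D = 12.3 − 0.174 × 31.3 = 6.85 V.
V_SD = 6.85 V ≥ V_ov = 0.44 V, confirming saturation.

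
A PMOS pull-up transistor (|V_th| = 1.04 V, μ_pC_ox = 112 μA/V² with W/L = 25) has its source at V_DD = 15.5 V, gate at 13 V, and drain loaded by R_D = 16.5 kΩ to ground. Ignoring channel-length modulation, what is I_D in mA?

V_SG = V_DD − V_G = 15.5 − 13 = 2.5 V, so V_ov = 2.5 − 1.04 = 1.46 V.
k_p = μ_pC_ox · (W/L) = 2.8 mA/V².
Assume saturation: I_D = ½ k_p V_ov² = 0.5 × 2.8 × 1.46² = 2.98 mA, giving V_SD = V_DD − I_D R_D = 15.5 − 2.98 × 16.5 = -33.7 V.
But -33.7 V < V_ov = 1.46 V, so the device is actually in triode.
In triode I_D = k_p[V_ov V_SD − ½ V_SD²] and I_D = (V_DD − V_SD)/R_D. Equating: 23.1 V_SD² − 68.45 V_SD + 15.5 = 0, giving V_SD = 0.247 V (the root below V_ov).
I_D = (15.5 − 0.247) / 16.5 = 0.924 mA.

I_D = 0.924 mA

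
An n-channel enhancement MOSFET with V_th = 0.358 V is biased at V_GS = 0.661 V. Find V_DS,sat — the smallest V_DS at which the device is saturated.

The boundary between triode and saturation is V_DS = V_GS − V_th = V_ov.
V_ov = 0.661 − 0.358 = 0.303 V.

V_DS,sat = 0.303 V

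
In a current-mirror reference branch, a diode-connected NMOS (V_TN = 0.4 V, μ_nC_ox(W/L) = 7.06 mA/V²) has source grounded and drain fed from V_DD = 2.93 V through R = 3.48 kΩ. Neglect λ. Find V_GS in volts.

With gate tied to drain, V_GS = V_DS ≥ V_GS − V_TN, so the device is in saturation.
KCL at the drain: ½ k_n (V_GS − V_TN)² = (V_DD − V_GS)/R.
Let x = V_GS − 0.4. Then 12.3 x² + x − 2.53 = 0, giving x = 0.415 V (positive root), so V_GS = 0.815 V.
I_D = (V_DD − V_GS)/R = (2.93 − 0.815) / 3.48 = 0.608 mA.

V_GS = 0.815 V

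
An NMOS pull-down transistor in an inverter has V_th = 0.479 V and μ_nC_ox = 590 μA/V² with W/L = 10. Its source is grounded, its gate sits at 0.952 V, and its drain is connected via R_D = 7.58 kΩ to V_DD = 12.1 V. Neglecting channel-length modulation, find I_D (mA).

V_GS = V_G = 0.952 V, so V_ov = 0.952 − 0.479 = 0.473 V.
k_n = μ_nC_ox · (W/L) = 5.9 mA/V².
Assume saturation: I_D = ½ k_n V_ov² = 0.5 × 5.9 × 0.473² = 0.66 mA, giving V_DS = V_DD − I_D R_D = 12.1 − 0.66 × 7.58 = 7.1 V.
V_DS = 7.1 V ≥ V_ov = 0.473 V, confirming saturation.

I_D = 0.660 mA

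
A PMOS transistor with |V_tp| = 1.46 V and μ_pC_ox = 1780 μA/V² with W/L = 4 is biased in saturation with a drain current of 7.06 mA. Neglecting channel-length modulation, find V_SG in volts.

k_p = μ_pC_ox · (W/L) = 7.12 mA/V².
In saturation I_D = ½ k_p (V_SG − |V_tp|)², so V_SG − |V_tp| = √(2 I_D / k_p) = √(2 × 7.06 / 7.12) = 1.41 V.
V_SG = 1.46 + 1.41 = 2.87 V.

V_SG = 2.87 V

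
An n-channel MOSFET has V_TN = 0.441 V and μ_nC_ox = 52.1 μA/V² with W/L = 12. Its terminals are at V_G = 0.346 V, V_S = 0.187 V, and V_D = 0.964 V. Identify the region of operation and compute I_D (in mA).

Cutoff; I_D = 0 mA

V_GS = V_G − V_S = 0.346 − 0.187 = 0.159 V; V_DS = V_D − V_S = 0.964 − 0.187 = 0.777 V.
V_GS = 0.159 V < V_TN = 0.441 V, so the transistor is in cutoff.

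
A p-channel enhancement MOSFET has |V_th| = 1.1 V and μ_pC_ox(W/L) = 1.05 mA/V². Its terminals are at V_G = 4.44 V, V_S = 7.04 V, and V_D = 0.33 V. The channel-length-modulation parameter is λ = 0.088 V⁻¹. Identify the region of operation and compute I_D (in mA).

Saturation; I_D = 1.88 mA

V_SG = V_S − V_G = 7.04 − 4.44 = 2.6 V; V_SD = V_S − V_D = 7.04 − 0.33 = 6.71 V.
V_ov = V_SG − |V_th| = 2.6 − 1.1 = 1.5 V.
Since V_SD = 6.71 V ≥ V_ov = 1.5 V, the device is in saturation.
I_D = ½ k_p V_ov² (1 + λ V_SD) = 0.5 × 1.05 × 1.5² × (1 + 0.088 × 6.71) = 1.88 mA.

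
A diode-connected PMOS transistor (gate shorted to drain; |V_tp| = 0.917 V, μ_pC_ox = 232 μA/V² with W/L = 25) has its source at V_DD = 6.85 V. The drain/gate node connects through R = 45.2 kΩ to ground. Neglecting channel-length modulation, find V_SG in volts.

V_SG = 1.13 V

With gate tied to drain, V_SG = V_SD ≥ V_SG − |V_tp|, so the device is in saturation.
k_p = μ_pC_ox · (W/L) = 5.8 mA/V².
KCL at the drain: ½ k_p (V_SG − |V_tp|)² = (V_DD − V_SG)/R.
Let x = V_SG − 0.917. Then 131 x² + x − 5.933 = 0, giving x = 0.209 V (positive root), so V_SG = 1.13 V.
I_D = (V_DD − V_SG)/R = (6.85 − 1.13) / 45.2 = 0.127 mA.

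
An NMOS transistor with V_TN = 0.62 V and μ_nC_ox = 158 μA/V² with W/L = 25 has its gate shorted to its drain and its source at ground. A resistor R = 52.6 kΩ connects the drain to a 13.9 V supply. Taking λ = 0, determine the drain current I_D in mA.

With gate tied to drain, V_GS = V_DS ≥ V_GS − V_TN, so the device is in saturation.
k_n = μ_nC_ox · (W/L) = 3.95 mA/V².
KCL at the drain: ½ k_n (V_GS − V_TN)² = (V_DD − V_GS)/R.
Let x = V_GS − 0.62. Then 104 x² + x − 13.28 = 0, giving x = 0.353 V (positive root), so V_GS = 0.973 V.
I_D = (V_DD − V_GS)/R = (13.9 − 0.973) / 52.6 = 0.246 mA.

I_D = 0.246 mA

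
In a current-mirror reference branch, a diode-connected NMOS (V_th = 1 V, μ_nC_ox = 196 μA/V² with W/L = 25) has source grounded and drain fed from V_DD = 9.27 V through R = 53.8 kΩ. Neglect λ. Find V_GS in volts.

V_GS = 1.25 V

With gate tied to drain, V_GS = V_DS ≥ V_GS − V_th, so the device is in saturation.
k_n = μ_nC_ox · (W/L) = 4.9 mA/V².
KCL at the drain: ½ k_n (V_GS − V_th)² = (V_DD − V_GS)/R.
Let x = V_GS − 1. Then 132 x² + x − 8.27 = 0, giving x = 0.247 V (positive root), so V_GS = 1.25 V.
I_D = (V_DD − V_GS)/R = (9.27 − 1.25) / 53.8 = 0.149 mA.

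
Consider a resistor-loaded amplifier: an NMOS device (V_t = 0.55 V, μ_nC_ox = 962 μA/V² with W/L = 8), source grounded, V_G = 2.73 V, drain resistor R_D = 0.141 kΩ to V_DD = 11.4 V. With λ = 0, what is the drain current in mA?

V_GS = V_G = 2.73 V, so V_ov = 2.73 − 0.55 = 2.18 V.
k_n = μ_nC_ox · (W/L) = 7.696 mA/V².
Assume saturation: I_D = ½ k_n V_ov² = 0.5 × 7.696 × 2.18² = 18.3 mA, giving V_DS = V_DD − I_D R_D = 11.4 − 18.3 × 0.141 = 8.82 V.
V_DS = 8.82 V ≥ V_ov = 2.18 V, confirming saturation.

I_D = 18.3 mA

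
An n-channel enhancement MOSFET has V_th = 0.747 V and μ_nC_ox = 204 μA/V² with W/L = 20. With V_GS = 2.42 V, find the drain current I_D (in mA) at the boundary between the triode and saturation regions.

I_D = 5.71 mA

At the boundary V_DS = V_ov = V_GS − V_th = 2.42 − 0.747 = 1.67 V.
k_n = μ_nC_ox · (W/L) = 4.08 mA/V².
I_D = ½ k_n V_ov² = 0.5 × 4.08 × 1.67² = 5.71 mA.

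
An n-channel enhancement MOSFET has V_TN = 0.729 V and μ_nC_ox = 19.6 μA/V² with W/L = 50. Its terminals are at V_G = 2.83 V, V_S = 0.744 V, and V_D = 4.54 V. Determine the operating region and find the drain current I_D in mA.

Saturation; I_D = 0.902 mA

V_GS = V_G − V_S = 2.83 − 0.744 = 2.09 V; V_DS = V_D − V_S = 4.54 − 0.744 = 3.8 V.
k_n = μ_nC_ox · (W/L) = 0.98 mA/V².
V_ov = V_GS − V_TN = 2.09 − 0.729 = 1.36 V.
Since V_DS = 3.8 V ≥ V_ov = 1.36 V, the device is in saturation.
I_D = ½ k_n V_ov² = 0.5 × 0.98 × 1.36² = 0.902 mA.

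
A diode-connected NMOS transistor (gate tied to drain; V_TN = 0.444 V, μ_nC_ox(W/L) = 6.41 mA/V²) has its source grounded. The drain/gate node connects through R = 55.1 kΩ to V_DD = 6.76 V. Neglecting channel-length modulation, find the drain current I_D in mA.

With gate tied to drain, V_GS = V_DS ≥ V_GS − V_TN, so the device is in saturation.
KCL at the drain: ½ k_n (V_GS − V_TN)² = (V_DD − V_GS)/R.
Let x = V_GS − 0.444. Then 177 x² + x − 6.316 = 0, giving x = 0.186 V (positive root), so V_GS = 0.63 V.
I_D = (V_DD − V_GS)/R = (6.76 − 0.63) / 55.1 = 0.111 mA.

I_D = 0.111 mA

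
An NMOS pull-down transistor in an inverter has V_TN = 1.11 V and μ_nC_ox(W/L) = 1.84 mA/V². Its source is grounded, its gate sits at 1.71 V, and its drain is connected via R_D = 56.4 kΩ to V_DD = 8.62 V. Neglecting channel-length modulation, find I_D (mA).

V_GS = V_G = 1.71 V, so V_ov = 1.71 − 1.11 = 0.6 V.
Assume saturation: I_D = ½ k_n V_ov² = 0.5 × 1.84 × 0.6² = 0.331 mA, giving V_DS = V_DD − I_D R_D = 8.62 − 0.331 × 56.4 = -10.1 V.
But -10.1 V < V_ov = 0.6 V, so the device is actually in triode.
In triode I_D = k_n[V_ov V_DS − ½ V_DS²] and I_D = (V_DD − V_DS)/R_D. Equating: 51.9 V_DS² − 63.27 V_DS + 8.62 = 0, giving V_DS = 0.156 V (the root below V_ov).
I_D = (8.62 − 0.156) / 56.4 = 0.15 mA.

I_D = 0.150 mA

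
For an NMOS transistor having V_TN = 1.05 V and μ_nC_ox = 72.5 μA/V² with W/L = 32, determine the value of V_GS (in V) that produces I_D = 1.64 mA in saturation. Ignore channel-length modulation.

V_GS = 2.24 V

k_n = μ_nC_ox · (W/L) = 2.32 mA/V².
In saturation I_D = ½ k_n (V_GS − V_TN)², so V_GS − V_TN = √(2 I_D / k_n) = √(2 × 1.64 / 2.32) = 1.19 V.
V_GS = 1.05 + 1.19 = 2.24 V.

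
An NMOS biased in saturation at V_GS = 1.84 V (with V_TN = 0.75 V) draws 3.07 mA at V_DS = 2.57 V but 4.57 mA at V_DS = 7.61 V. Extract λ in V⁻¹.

With V_GS fixed, I_D ∝ (1 + λ V_DS) in saturation, so I_D2/I_D1 = (1 + λ V_DS2)/(1 + λ V_DS1).
4.57/3.07 = 1.489 = (1 + 7.61 λ)/(1 + 2.57 λ).
Solving: λ (I_D1 V_DS2 − I_D2 V_DS1) = I_D2 − I_D1, so λ = (4.57 − 3.07) / (3.07 × 7.61 − 4.57 × 2.57) = 1.5 / 11.6 = 0.129 V⁻¹.

λ = 0.129 V⁻¹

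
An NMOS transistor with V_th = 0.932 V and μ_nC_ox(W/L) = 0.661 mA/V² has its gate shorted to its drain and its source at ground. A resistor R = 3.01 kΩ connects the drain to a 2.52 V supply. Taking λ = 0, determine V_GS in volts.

V_GS = 1.79 V

With gate tied to drain, V_GS = V_DS ≥ V_GS − V_th, so the device is in saturation.
KCL at the drain: ½ k_n (V_GS − V_th)² = (V_DD − V_GS)/R.
Let x = V_GS − 0.932. Then 0.995 x² + x − 1.588 = 0, giving x = 0.857 V (positive root), so V_GS = 1.79 V.
I_D = (V_DD − V_GS)/R = (2.52 − 1.79) / 3.01 = 0.243 mA.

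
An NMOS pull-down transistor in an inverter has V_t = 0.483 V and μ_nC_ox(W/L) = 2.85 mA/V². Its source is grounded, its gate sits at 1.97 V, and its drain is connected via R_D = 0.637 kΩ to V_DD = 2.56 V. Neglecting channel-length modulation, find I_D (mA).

I_D = 2.63 mA

V_GS = V_G = 1.97 V, so V_ov = 1.97 − 0.483 = 1.49 V.
Assume saturation: I_D = ½ k_n V_ov² = 0.5 × 2.85 × 1.49² = 3.15 mA, giving V_DS = V_DD − I_D R_D = 2.56 − 3.15 × 0.637 = 0.553 V.
But 0.553 V < V_ov = 1.49 V, so the device is actually in triode.
In triode I_D = k_n[V_ov V_DS − ½ V_DS²] and I_D = (V_DD − V_DS)/R_D. Equating: 0.908 V_DS² − 3.7 V_DS + 2.56 = 0, giving V_DS = 0.883 V (the root below V_ov).
I_D = (2.56 − 0.883) / 0.637 = 2.63 mA.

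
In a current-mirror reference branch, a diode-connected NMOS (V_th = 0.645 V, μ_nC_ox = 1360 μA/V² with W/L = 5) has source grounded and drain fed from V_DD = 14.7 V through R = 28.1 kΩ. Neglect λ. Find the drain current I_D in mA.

I_D = 0.487 mA

With gate tied to drain, V_GS = V_DS ≥ V_GS − V_th, so the device is in saturation.
k_n = μ_nC_ox · (W/L) = 6.8 mA/V².
KCL at the drain: ½ k_n (V_GS − V_th)² = (V_DD − V_GS)/R.
Let x = V_GS − 0.645. Then 95.5 x² + x − 14.05 = 0, giving x = 0.378 V (positive root), so V_GS = 1.02 V.
I_D = (V_DD − V_GS)/R = (14.7 − 1.02) / 28.1 = 0.487 mA.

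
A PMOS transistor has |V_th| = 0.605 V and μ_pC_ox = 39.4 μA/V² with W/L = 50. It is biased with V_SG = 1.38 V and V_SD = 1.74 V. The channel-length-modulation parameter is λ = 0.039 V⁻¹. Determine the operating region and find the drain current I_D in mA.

k_p = μ_pC_ox · (W/L) = 1.97 mA/V².
V_ov = V_SG − |V_th| = 1.38 − 0.605 = 0.775 V.
Since V_SD = 1.74 V ≥ V_ov = 0.775 V, the device is in saturation.
I_D = ½ k_p V_ov² (1 + λ V_SD) = 0.5 × 1.97 × 0.775² × (1 + 0.039 × 1.74) = 0.632 mA.

Saturation; I_D = 0.632 mA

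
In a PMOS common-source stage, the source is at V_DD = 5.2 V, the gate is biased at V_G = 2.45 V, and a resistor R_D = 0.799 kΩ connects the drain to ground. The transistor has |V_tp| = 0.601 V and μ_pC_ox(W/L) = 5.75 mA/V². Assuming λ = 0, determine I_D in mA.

I_D = 5.83 mA

V_SG = V_DD − V_G = 5.2 − 2.45 = 2.75 V, so V_ov = 2.75 − 0.601 = 2.15 V.
Assume saturation: I_D = ½ k_p V_ov² = 0.5 × 5.75 × 2.15² = 13.3 mA, giving V_SD = V_DD − I_D R_D = 5.2 − 13.3 × 0.799 = -5.41 V.
But -5.41 V < V_ov = 2.15 V, so the device is actually in triode.
In triode I_D = k_p[V_ov V_SD − ½ V_SD²] and I_D = (V_DD − V_SD)/R_D. Equating: 2.3 V_SD² − 10.87 V_SD + 5.2 = 0, giving V_SD = 0.54 V (the root below V_ov).
I_D = (5.2 − 0.54) / 0.799 = 5.83 mA.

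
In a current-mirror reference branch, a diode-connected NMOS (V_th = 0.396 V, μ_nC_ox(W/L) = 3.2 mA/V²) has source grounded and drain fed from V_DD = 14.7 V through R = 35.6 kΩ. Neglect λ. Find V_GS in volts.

V_GS = 0.888 V

With gate tied to drain, V_GS = V_DS ≥ V_GS − V_th, so the device is in saturation.
KCL at the drain: ½ k_n (V_GS − V_th)² = (V_DD − V_GS)/R.
Let x = V_GS − 0.396. Then 57 x² + x − 14.3 = 0, giving x = 0.492 V (positive root), so V_GS = 0.888 V.
I_D = (V_DD − V_GS)/R = (14.7 − 0.888) / 35.6 = 0.388 mA.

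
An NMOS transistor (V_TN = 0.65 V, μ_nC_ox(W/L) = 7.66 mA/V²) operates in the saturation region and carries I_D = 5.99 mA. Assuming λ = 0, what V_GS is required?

V_GS = 1.90 V

In saturation I_D = ½ k_n (V_GS − V_TN)², so V_GS − V_TN = √(2 I_D / k_n) = √(2 × 5.99 / 7.66) = 1.25 V.
V_GS = 0.65 + 1.25 = 1.9 V.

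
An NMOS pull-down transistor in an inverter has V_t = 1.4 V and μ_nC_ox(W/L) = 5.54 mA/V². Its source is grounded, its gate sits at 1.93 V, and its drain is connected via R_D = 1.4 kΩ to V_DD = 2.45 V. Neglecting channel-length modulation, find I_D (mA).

I_D = 0.778 mA

V_GS = V_G = 1.93 V, so V_ov = 1.93 − 1.4 = 0.53 V.
Assume saturation: I_D = ½ k_n V_ov² = 0.5 × 5.54 × 0.53² = 0.778 mA, giving V_DS = V_DD − I_D R_D = 2.45 − 0.778 × 1.4 = 1.36 V.
V_DS = 1.36 V ≥ V_ov = 0.53 V, confirming saturation.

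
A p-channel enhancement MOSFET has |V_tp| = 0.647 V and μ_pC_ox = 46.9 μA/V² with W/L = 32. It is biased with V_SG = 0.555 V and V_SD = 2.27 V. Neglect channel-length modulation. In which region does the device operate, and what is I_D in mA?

V_SG = 0.555 V < |V_tp| = 0.647 V, so the transistor is in cutoff.

Cutoff; I_D = 0 mA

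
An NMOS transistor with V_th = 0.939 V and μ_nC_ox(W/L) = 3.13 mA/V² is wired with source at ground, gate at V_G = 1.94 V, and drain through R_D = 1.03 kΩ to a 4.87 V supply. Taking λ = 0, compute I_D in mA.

I_D = 1.57 mA

V_GS = V_G = 1.94 V, so V_ov = 1.94 − 0.939 = 1 V.
Assume saturation: I_D = ½ k_n V_ov² = 0.5 × 3.13 × 1² = 1.57 mA, giving V_DS = V_DD − I_D R_D = 4.87 − 1.57 × 1.03 = 3.25 V.
V_DS = 3.25 V ≥ V_ov = 1 V, confirming saturation.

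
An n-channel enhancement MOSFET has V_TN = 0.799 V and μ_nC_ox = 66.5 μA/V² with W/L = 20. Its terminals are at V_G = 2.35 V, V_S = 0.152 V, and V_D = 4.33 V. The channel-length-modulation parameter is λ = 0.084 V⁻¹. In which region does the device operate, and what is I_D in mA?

Saturation; I_D = 1.76 mA

V_GS = V_G − V_S = 2.35 − 0.152 = 2.2 V; V_DS = V_D − V_S = 4.33 − 0.152 = 4.18 V.
k_n = μ_nC_ox · (W/L) = 1.33 mA/V².
V_ov = V_GS − V_TN = 2.2 − 0.799 = 1.4 V.
Since V_DS = 4.18 V ≥ V_ov = 1.4 V, the device is in saturation.
I_D = ½ k_n V_ov² (1 + λ V_DS) = 0.5 × 1.33 × 1.4² × (1 + 0.084 × 4.18) = 1.76 mA.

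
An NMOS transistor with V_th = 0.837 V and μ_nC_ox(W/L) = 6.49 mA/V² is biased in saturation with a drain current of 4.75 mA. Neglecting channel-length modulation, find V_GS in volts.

V_GS = 2.05 V

In saturation I_D = ½ k_n (V_GS − V_th)², so V_GS − V_th = √(2 I_D / k_n) = √(2 × 4.75 / 6.49) = 1.21 V.
V_GS = 0.837 + 1.21 = 2.05 V.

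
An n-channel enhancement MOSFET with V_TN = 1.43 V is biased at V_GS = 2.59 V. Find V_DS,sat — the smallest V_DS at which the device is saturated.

V_DS,sat = 1.16 V

The boundary between triode and saturation is V_DS = V_GS − V_TN = V_ov.
V_ov = 2.59 − 1.43 = 1.16 V.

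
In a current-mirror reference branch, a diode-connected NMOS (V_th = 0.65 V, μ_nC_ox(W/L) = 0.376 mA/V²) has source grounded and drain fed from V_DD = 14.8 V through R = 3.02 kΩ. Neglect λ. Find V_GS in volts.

V_GS = 4.84 V

With gate tied to drain, V_GS = V_DS ≥ V_GS − V_th, so the device is in saturation.
KCL at the drain: ½ k_n (V_GS − V_th)² = (V_DD − V_GS)/R.
Let x = V_GS − 0.65. Then 0.568 x² + x − 14.15 = 0, giving x = 4.19 V (positive root), so V_GS = 4.84 V.
I_D = (V_DD − V_GS)/R = (14.8 − 4.84) / 3.02 = 3.3 mA.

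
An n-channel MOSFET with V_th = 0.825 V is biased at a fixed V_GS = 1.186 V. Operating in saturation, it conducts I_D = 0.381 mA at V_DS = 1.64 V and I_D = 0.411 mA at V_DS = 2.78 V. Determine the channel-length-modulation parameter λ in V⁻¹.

λ = 0.0779 V⁻¹

With V_GS fixed, I_D ∝ (1 + λ V_DS) in saturation, so I_D2/I_D1 = (1 + λ V_DS2)/(1 + λ V_DS1).
0.411/0.381 = 1.079 = (1 + 2.78 λ)/(1 + 1.64 λ).
Solving: λ (I_D1 V_DS2 − I_D2 V_DS1) = I_D2 − I_D1, so λ = (0.411 − 0.381) / (0.381 × 2.78 − 0.411 × 1.64) = 0.03 / 0.385 = 0.0779 V⁻¹.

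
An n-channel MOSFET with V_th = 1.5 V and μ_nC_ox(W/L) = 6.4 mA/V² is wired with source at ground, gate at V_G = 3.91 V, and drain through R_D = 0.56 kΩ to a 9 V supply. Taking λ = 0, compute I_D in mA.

I_D = 13.9 mA

V_GS = V_G = 3.91 V, so V_ov = 3.91 − 1.5 = 2.41 V.
Assume saturation: I_D = ½ k_n V_ov² = 0.5 × 6.4 × 2.41² = 18.6 mA, giving V_DS = V_DD − I_D R_D = 9 − 18.6 × 0.56 = -1.41 V.
But -1.41 V < V_ov = 2.41 V, so the device is actually in triode.
In triode I_D = k_n[V_ov V_DS − ½ V_DS²] and I_D = (V_DD − V_DS)/R_D. Equating: 1.79 V_DS² − 9.637 V_DS + 9 = 0, giving V_DS = 1.2 V (the root below V_ov).
I_D = (9 − 1.2) / 0.56 = 13.9 mA.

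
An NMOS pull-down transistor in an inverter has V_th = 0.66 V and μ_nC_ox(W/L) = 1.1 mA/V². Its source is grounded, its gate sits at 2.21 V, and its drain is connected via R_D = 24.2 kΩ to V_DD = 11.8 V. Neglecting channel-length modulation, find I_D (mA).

I_D = 0.475 mA

V_GS = V_G = 2.21 V, so V_ov = 2.21 − 0.66 = 1.55 V.
Assume saturation: I_D = ½ k_n V_ov² = 0.5 × 1.1 × 1.55² = 1.32 mA, giving V_DS = V_DD − I_D R_D = 11.8 − 1.32 × 24.2 = -20.2 V.
But -20.2 V < V_ov = 1.55 V, so the device is actually in triode.
In triode I_D = k_n[V_ov V_DS − ½ V_DS²] and I_D = (V_DD − V_DS)/R_D. Equating: 13.3 V_DS² − 42.26 V_DS + 11.8 = 0, giving V_DS = 0.309 V (the root below V_ov).
I_D = (11.8 − 0.309) / 24.2 = 0.475 mA.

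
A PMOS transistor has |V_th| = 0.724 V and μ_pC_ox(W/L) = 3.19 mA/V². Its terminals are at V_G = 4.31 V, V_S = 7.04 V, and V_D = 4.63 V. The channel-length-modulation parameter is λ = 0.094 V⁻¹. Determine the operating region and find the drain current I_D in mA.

V_SG = V_S − V_G = 7.04 − 4.31 = 2.73 V; V_SD = V_S − V_D = 7.04 − 4.63 = 2.41 V.
V_ov = V_SG − |V_th| = 2.73 − 0.724 = 2.01 V.
Since V_SD = 2.41 V ≥ V_ov = 2.01 V, the device is in saturation.
I_D = ½ k_p V_ov² (1 + λ V_SD) = 0.5 × 3.19 × 2.01² × (1 + 0.094 × 2.41) = 7.87 mA.

Saturation; I_D = 7.87 mA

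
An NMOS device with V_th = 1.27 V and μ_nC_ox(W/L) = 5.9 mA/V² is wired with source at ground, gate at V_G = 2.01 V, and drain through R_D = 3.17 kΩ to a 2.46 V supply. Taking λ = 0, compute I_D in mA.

I_D = 0.717 mA

V_GS = V_G = 2.01 V, so V_ov = 2.01 − 1.27 = 0.74 V.
Assume saturation: I_D = ½ k_n V_ov² = 0.5 × 5.9 × 0.74² = 1.62 mA, giving V_DS = V_DD − I_D R_D = 2.46 − 1.62 × 3.17 = -2.66 V.
But -2.66 V < V_ov = 0.74 V, so the device is actually in triode.
In triode I_D = k_n[V_ov V_DS − ½ V_DS²] and I_D = (V_DD − V_DS)/R_D. Equating: 9.35 V_DS² − 14.84 V_DS + 2.46 = 0, giving V_DS = 0.188 V (the root below V_ov).
I_D = (2.46 − 0.188) / 3.17 = 0.717 mA.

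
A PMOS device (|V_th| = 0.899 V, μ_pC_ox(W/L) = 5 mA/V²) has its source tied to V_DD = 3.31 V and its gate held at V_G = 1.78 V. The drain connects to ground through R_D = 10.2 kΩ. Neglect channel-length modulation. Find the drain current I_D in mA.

V_SG = V_DD − V_G = 3.31 − 1.78 = 1.53 V, so V_ov = 1.53 − 0.899 = 0.631 V.
Assume saturation: I_D = ½ k_p V_ov² = 0.5 × 5 × 0.631² = 0.995 mA, giving V_SD = V_DD − I_D R_D = 3.31 − 0.995 × 10.2 = -6.84 V.
But -6.84 V < V_ov = 0.631 V, so the device is actually in triode.
In triode I_D = k_p[V_ov V_SD − ½ V_SD²] and I_D = (V_DD − V_SD)/R_D. Equating: 25.5 V_SD² − 33.18 V_SD + 3.31 = 0, giving V_SD = 0.109 V (the root below V_ov).
I_D = (3.31 − 0.109) / 10.2 = 0.314 mA.

I_D = 0.314 mA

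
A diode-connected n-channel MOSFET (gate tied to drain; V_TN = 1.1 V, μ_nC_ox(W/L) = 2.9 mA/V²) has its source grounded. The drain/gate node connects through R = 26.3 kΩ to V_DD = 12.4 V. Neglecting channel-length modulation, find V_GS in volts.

V_GS = 1.63 V

With gate tied to drain, V_GS = V_DS ≥ V_GS − V_TN, so the device is in saturation.
KCL at the drain: ½ k_n (V_GS − V_TN)² = (V_DD − V_GS)/R.
Let x = V_GS − 1.1. Then 38.1 x² + x − 11.3 = 0, giving x = 0.531 V (positive root), so V_GS = 1.63 V.
I_D = (V_DD − V_GS)/R = (12.4 − 1.63) / 26.3 = 0.409 mA.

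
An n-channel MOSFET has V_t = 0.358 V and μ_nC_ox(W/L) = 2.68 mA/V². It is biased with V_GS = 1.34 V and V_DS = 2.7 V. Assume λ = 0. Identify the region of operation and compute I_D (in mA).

V_ov = V_GS − V_t = 1.34 − 0.358 = 0.982 V.
Since V_DS = 2.7 V ≥ V_ov = 0.982 V, the device is in saturation.
I_D = ½ k_n V_ov² = 0.5 × 2.68 × 0.982² = 1.29 mA.

Saturation; I_D = 1.29 mA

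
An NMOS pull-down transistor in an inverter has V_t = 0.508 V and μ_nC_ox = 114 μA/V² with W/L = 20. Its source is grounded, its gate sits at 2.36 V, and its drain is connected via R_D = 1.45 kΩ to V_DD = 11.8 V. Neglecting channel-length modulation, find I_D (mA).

I_D = 3.91 mA

V_GS = V_G = 2.36 V, so V_ov = 2.36 − 0.508 = 1.85 V.
k_n = μ_nC_ox · (W/L) = 2.28 mA/V².
Assume saturation: I_D = ½ k_n V_ov² = 0.5 × 2.28 × 1.85² = 3.91 mA, giving V_DS = V_DD − I_D R_D = 11.8 − 3.91 × 1.45 = 6.13 V.
V_DS = 6.13 V ≥ V_ov = 1.85 V, confirming saturation.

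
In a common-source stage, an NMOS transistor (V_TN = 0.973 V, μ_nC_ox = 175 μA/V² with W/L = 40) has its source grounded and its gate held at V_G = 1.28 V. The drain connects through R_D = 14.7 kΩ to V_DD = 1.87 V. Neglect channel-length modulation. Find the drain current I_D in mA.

V_GS = V_G = 1.28 V, so V_ov = 1.28 − 0.973 = 0.307 V.
k_n = μ_nC_ox · (W/L) = 7 mA/V².
Assume saturation: I_D = ½ k_n V_ov² = 0.5 × 7 × 0.307² = 0.33 mA, giving V_DS = V_DD − I_D R_D = 1.87 − 0.33 × 14.7 = -2.98 V.
But -2.98 V < V_ov = 0.307 V, so the device is actually in triode.
In triode I_D = k_n[V_ov V_DS − ½ V_DS²] and I_D = (V_DD − V_DS)/R_D. Equating: 51.4 V_DS² − 32.59 V_DS + 1.87 = 0, giving V_DS = 0.0638 V (the root below V_ov).
I_D = (1.87 − 0.0638) / 14.7 = 0.123 mA.

I_D = 0.123 mA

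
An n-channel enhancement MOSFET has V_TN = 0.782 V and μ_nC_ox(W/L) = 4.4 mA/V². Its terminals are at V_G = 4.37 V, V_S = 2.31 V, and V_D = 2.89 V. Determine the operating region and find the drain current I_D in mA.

Triode; I_D = 2.52 mA

V_GS = V_G − V_S = 4.37 − 2.31 = 2.06 V; V_DS = V_D − V_S = 2.89 − 2.31 = 0.58 V.
V_ov = V_GS − V_TN = 2.06 − 0.782 = 1.28 V.
Since V_DS = 0.58 V < V_ov = 1.28 V, the device is in the triode region.
I_D = k_n [V_ov · V_DS − ½ V_DS²] = 4.4 × [1.28 × 0.58 − 0.5 × 0.58²] = 2.52 mA.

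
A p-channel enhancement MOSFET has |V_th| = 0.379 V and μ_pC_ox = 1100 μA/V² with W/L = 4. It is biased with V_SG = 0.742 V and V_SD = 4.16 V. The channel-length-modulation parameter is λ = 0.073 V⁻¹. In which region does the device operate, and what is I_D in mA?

k_p = μ_pC_ox · (W/L) = 4.4 mA/V².
V_ov = V_SG − |V_th| = 0.742 − 0.379 = 0.363 V.
Since V_SD = 4.16 V ≥ V_ov = 0.363 V, the device is in saturation.
I_D = ½ k_p V_ov² (1 + λ V_SD) = 0.5 × 4.4 × 0.363² × (1 + 0.073 × 4.16) = 0.378 mA.

Saturation; I_D = 0.378 mA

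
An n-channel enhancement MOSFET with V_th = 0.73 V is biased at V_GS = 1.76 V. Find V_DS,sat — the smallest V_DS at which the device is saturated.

The boundary between triode and saturation is V_DS = V_GS − V_th = V_ov.
V_ov = 1.76 − 0.73 = 1.03 V.

V_DS,sat = 1.03 V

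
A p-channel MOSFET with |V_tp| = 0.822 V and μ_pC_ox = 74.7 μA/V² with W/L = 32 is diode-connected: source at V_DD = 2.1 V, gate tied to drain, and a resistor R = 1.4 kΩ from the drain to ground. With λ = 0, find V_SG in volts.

V_SG = 1.45 V

With gate tied to drain, V_SG = V_SD ≥ V_SG − |V_tp|, so the device is in saturation.
k_p = μ_pC_ox · (W/L) = 2.39 mA/V².
KCL at the drain: ½ k_p (V_SG − |V_tp|)² = (V_DD − V_SG)/R.
Let x = V_SG − 0.822. Then 1.67 x² + x − 1.278 = 0, giving x = 0.625 V (positive root), so V_SG = 1.45 V.
I_D = (V_DD − V_SG)/R = (2.1 − 1.45) / 1.4 = 0.467 mA.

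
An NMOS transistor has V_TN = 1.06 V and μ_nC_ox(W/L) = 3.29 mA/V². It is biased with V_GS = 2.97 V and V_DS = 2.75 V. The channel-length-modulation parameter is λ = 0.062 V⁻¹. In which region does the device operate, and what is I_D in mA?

V_ov = V_GS − V_TN = 2.97 − 1.06 = 1.91 V.
Since V_DS = 2.75 V ≥ V_ov = 1.91 V, the device is in saturation.
I_D = ½ k_n V_ov² (1 + λ V_DS) = 0.5 × 3.29 × 1.91² × (1 + 0.062 × 2.75) = 7.02 mA.

Saturation; I_D = 7.02 mA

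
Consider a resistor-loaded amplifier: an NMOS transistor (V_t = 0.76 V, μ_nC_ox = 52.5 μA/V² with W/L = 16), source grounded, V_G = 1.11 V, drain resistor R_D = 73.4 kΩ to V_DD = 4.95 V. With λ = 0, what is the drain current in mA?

V_GS = V_G = 1.11 V, so V_ov = 1.11 − 0.76 = 0.35 V.
k_n = μ_nC_ox · (W/L) = 0.84 mA/V².
Assume saturation: I_D = ½ k_n V_ov² = 0.5 × 0.84 × 0.35² = 0.0515 mA, giving V_DS = V_DD − I_D R_D = 4.95 − 0.0515 × 73.4 = 1.17 V.
V_DS = 1.17 V ≥ V_ov = 0.35 V, confirming saturation.

I_D = 0.0515 mA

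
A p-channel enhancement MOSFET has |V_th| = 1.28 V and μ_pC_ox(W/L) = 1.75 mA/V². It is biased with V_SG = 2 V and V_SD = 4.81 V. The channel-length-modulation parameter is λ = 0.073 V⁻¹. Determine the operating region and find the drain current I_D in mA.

Saturation; I_D = 0.613 mA

V_ov = V_SG − |V_th| = 2 − 1.28 = 0.72 V.
Since V_SD = 4.81 V ≥ V_ov = 0.72 V, the device is in saturation.
I_D = ½ k_p V_ov² (1 + λ V_SD) = 0.5 × 1.75 × 0.72² × (1 + 0.073 × 4.81) = 0.613 mA.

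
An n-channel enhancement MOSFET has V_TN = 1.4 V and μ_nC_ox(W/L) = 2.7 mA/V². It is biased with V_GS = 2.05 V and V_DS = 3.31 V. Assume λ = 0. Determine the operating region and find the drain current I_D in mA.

V_ov = V_GS − V_TN = 2.05 − 1.4 = 0.65 V.
Since V_DS = 3.31 V ≥ V_ov = 0.65 V, the device is in saturation.
I_D = ½ k_n V_ov² = 0.5 × 2.7 × 0.65² = 0.57 mA.

Saturation; I_D = 0.570 mA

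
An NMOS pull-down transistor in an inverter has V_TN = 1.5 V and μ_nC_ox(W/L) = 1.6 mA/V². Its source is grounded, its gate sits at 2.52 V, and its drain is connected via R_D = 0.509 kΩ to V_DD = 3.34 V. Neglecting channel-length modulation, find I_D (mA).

I_D = 0.832 mA

V_GS = V_G = 2.52 V, so V_ov = 2.52 − 1.5 = 1.02 V.
Assume saturation: I_D = ½ k_n V_ov² = 0.5 × 1.6 × 1.02² = 0.832 mA, giving V_DS = V_DD − I_D R_D = 3.34 − 0.832 × 0.509 = 2.92 V.
V_DS = 2.92 V ≥ V_ov = 1.02 V, confirming saturation.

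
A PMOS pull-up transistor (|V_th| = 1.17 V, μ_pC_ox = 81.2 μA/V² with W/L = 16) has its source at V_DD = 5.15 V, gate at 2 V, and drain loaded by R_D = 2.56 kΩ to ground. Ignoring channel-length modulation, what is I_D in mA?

I_D = 1.69 mA

V_SG = V_DD − V_G = 5.15 − 2 = 3.15 V, so V_ov = 3.15 − 1.17 = 1.98 V.
k_p = μ_pC_ox · (W/L) = 1.299 mA/V².
Assume saturation: I_D = ½ k_p V_ov² = 0.5 × 1.299 × 1.98² = 2.55 mA, giving V_SD = V_DD − I_D R_D = 5.15 − 2.55 × 2.56 = -1.37 V.
But -1.37 V < V_ov = 1.98 V, so the device is actually in triode.
In triode I_D = k_p[V_ov V_SD − ½ V_SD²] and I_D = (V_DD − V_SD)/R_D. Equating: 1.66 V_SD² − 7.585 V_SD + 5.15 = 0, giving V_SD = 0.83 V (the root below V_ov).
I_D = (5.15 − 0.83) / 2.56 = 1.69 mA.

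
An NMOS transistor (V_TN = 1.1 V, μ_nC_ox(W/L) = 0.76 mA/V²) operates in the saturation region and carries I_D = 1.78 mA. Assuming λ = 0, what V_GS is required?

In saturation I_D = ½ k_n (V_GS − V_TN)², so V_GS − V_TN = √(2 I_D / k_n) = √(2 × 1.78 / 0.76) = 2.16 V.
V_GS = 1.1 + 2.16 = 3.26 V.

V_GS = 3.26 V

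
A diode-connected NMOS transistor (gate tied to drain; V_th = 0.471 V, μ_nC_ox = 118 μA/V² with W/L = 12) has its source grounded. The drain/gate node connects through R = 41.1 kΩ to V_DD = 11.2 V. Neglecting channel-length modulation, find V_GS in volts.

V_GS = 1.06 V

With gate tied to drain, V_GS = V_DS ≥ V_GS − V_th, so the device is in saturation.
k_n = μ_nC_ox · (W/L) = 1.416 mA/V².
KCL at the drain: ½ k_n (V_GS − V_th)² = (V_DD − V_GS)/R.
Let x = V_GS − 0.471. Then 29.1 x² + x − 10.73 = 0, giving x = 0.59 V (positive root), so V_GS = 1.06 V.
I_D = (V_DD − V_GS)/R = (11.2 − 1.06) / 41.1 = 0.247 mA.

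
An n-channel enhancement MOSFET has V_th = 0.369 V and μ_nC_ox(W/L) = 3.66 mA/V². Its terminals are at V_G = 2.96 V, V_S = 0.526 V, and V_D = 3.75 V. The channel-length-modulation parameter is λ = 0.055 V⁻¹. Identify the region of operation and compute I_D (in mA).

Saturation; I_D = 9.19 mA

V_GS = V_G − V_S = 2.96 − 0.526 = 2.43 V; V_DS = V_D − V_S = 3.75 − 0.526 = 3.22 V.
V_ov = V_GS − V_th = 2.43 − 0.369 = 2.07 V.
Since V_DS = 3.22 V ≥ V_ov = 2.07 V, the device is in saturation.
I_D = ½ k_n V_ov² (1 + λ V_DS) = 0.5 × 3.66 × 2.07² × (1 + 0.055 × 3.22) = 9.19 mA.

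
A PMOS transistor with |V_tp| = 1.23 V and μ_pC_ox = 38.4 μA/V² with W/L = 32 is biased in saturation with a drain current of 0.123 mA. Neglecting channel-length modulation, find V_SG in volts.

V_SG = 1.68 V

k_p = μ_pC_ox · (W/L) = 1.229 mA/V².
In saturation I_D = ½ k_p (V_SG − |V_tp|)², so V_SG − |V_tp| = √(2 I_D / k_p) = √(2 × 0.123 / 1.229) = 0.447 V.
V_SG = 1.23 + 0.447 = 1.68 V.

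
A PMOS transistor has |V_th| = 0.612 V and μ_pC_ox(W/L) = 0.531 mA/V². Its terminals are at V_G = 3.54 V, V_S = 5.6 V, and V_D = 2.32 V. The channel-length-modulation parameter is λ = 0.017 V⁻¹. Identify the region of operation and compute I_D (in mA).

Saturation; I_D = 0.588 mA

V_SG = V_S − V_G = 5.6 − 3.54 = 2.06 V; V_SD = V_S − V_D = 5.6 − 2.32 = 3.28 V.
V_ov = V_SG − |V_th| = 2.06 − 0.612 = 1.45 V.
Since V_SD = 3.28 V ≥ V_ov = 1.45 V, the device is in saturation.
I_D = ½ k_p V_ov² (1 + λ V_SD) = 0.5 × 0.531 × 1.45² × (1 + 0.017 × 3.28) = 0.588 mA.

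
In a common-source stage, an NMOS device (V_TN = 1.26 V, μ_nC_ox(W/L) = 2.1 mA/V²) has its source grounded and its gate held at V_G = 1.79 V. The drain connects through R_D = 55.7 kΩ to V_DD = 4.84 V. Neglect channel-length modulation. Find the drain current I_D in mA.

I_D = 0.0854 mA

V_GS = V_G = 1.79 V, so V_ov = 1.79 − 1.26 = 0.53 V.
Assume saturation: I_D = ½ k_n V_ov² = 0.5 × 2.1 × 0.53² = 0.295 mA, giving V_DS = V_DD − I_D R_D = 4.84 − 0.295 × 55.7 = -11.6 V.
But -11.6 V < V_ov = 0.53 V, so the device is actually in triode.
In triode I_D = k_n[V_ov V_DS − ½ V_DS²] and I_D = (V_DD − V_DS)/R_D. Equating: 58.5 V_DS² − 62.99 V_DS + 4.84 = 0, giving V_DS = 0.0833 V (the root below V_ov).
I_D = (4.84 − 0.0833) / 55.7 = 0.0854 mA.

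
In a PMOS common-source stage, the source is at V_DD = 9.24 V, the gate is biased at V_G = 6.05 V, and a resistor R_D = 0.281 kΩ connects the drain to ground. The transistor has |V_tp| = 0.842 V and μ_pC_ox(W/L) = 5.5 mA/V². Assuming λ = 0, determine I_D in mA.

I_D = 15.2 mA

V_SG = V_DD − V_G = 9.24 − 6.05 = 3.19 V, so V_ov = 3.19 − 0.842 = 2.35 V.
Assume saturation: I_D = ½ k_p V_ov² = 0.5 × 5.5 × 2.35² = 15.2 mA, giving V_SD = V_DD − I_D R_D = 9.24 − 15.2 × 0.281 = 4.98 V.
V_SD = 4.98 V ≥ V_ov = 2.35 V, confirming saturation.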